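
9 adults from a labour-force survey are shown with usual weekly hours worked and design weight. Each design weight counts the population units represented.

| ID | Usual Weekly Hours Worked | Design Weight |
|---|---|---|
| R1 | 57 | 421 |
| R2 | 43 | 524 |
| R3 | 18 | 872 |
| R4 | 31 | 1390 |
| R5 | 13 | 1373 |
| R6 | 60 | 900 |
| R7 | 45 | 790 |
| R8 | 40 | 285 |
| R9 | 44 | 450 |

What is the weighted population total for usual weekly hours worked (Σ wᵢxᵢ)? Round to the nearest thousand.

Weighted total = 57×421 + 43×524 + 18×872 + 31×1390 + 13×1373 + 60×900 + 45×790 + 40×285 + 44×450
  = 243914

244000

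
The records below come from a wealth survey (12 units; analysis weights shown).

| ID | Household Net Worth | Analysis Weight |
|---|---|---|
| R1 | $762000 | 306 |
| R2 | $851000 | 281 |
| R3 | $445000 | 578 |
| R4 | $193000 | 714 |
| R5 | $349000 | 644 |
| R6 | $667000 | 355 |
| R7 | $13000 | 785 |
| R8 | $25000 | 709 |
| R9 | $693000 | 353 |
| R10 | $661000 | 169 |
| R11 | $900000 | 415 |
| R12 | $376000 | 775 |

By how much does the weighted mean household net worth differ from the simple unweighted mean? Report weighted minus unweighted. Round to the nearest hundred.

-103700

Unweighted sum = 5935000
Unweighted mean = 5935000 / 12 = 494583.33
Weighted sum = 762000×306 + 851000×281 + 445000×578 + 193000×714 + 349000×644 + 667000×355 + 13000×785 + 25000×709 + 693000×353 + 661000×169 + 900000×415 + 376000×775
  = 2378024000
Sum of weights = 306 + 281 + 578 + 714 + 644 + 355 + 785 + 709 + 353 + 169 + 415 + 775 = 6084
Weighted mean = 2378024000 / 6084 = 390865.22
Difference (weighted minus unweighted) = -103718.11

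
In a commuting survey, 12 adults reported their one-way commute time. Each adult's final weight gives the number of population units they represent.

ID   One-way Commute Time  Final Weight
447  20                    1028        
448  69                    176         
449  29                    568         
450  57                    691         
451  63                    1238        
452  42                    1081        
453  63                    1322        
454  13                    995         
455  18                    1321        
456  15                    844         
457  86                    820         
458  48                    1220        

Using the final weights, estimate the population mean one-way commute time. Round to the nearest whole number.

42

Weighted sum = 473698
Sum of weights = 1028 + 176 + 568 + 691 + 1238 + 1081 + 1322 + 995 + 1321 + 844 + 820 + 1220 = 11304
Weighted mean = 473698 / 11304 = 41.905343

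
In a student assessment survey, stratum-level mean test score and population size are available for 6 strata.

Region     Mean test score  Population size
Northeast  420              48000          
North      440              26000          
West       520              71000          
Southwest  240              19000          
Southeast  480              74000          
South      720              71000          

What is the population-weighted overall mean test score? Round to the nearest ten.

Σ Nₕ·x̄ₕ = 420×48000 + 440×26000 + 520×71000 + 240×19000 + 480×74000 + 720×71000
  = 20160000 + 11440000 + 36920000 + 4560000 + 35520000 + 51120000 = 159720000
Σ Nₕ = 48000 + 26000 + 71000 + 19000 + 74000 + 71000 = 309000
Overall mean = 159720000 / 309000 = 516.8932

520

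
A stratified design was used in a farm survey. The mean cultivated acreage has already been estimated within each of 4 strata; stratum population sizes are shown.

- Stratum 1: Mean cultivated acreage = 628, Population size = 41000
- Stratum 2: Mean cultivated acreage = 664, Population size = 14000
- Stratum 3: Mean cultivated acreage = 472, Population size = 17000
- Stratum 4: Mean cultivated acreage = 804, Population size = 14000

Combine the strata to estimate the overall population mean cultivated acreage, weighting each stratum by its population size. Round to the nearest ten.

Σ Nₕ·x̄ₕ = 628×41000 + 664×14000 + 472×17000 + 804×14000
  = 25748000 + 9296000 + 8024000 + 11256000 = 54324000
Σ Nₕ = 41000 + 14000 + 17000 + 14000 = 86000
Overall mean = 54324000 / 86000 = 631.67442

630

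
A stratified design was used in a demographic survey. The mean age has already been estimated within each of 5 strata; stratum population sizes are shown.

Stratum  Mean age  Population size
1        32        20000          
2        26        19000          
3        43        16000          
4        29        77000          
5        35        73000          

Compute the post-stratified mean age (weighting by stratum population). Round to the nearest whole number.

32

Σ Nₕ·x̄ₕ = 32×20000 + 26×19000 + 43×16000 + 29×77000 + 35×73000
  = 6610000
Σ Nₕ = 205000
Overall mean = 6610000 / 205000 = 32.243902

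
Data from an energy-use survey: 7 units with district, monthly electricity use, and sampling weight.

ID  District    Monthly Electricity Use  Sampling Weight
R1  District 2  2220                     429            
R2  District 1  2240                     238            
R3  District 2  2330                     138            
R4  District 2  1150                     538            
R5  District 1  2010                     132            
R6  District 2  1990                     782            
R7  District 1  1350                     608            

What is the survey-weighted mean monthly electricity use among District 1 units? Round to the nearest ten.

1660

District 1 rows: R2, R5, R7
Weighted sum = 2240×238 + 2010×132 + 1350×608
  = 533120 + 265320 + 820800 = 1619240
Sum of weights = 238 + 132 + 608 = 978
Weighted mean = 1619240 / 978 = 1655.6646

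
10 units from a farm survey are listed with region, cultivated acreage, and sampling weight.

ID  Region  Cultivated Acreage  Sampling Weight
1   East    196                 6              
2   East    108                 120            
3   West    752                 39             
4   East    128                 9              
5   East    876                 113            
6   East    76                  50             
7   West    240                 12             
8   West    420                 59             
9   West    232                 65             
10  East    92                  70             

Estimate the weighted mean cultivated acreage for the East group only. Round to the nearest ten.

340

East rows: 1, 2, 4, 5, 6, 10
Weighted sum = 124516
Sum of weights = 6 + 120 + 9 + 113 + 50 + 70 = 368
Weighted mean = 124516 / 368 = 338.3587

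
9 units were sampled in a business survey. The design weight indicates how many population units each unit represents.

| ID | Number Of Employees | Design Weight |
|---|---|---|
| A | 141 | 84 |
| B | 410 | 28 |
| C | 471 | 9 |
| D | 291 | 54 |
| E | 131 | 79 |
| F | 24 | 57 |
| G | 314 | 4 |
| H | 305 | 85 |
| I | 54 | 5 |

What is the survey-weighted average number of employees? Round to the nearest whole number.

Weighted sum = 141×84 + 410×28 + 471×9 + 291×54 + 131×79 + 24×57 + 314×4 + 305×85 + 54×5
  = 11844 + 11480 + 4239 + 15714 + 10349 + 1368 + 1256 + 25925 + 270 = 82445
Sum of weights = 405
Weighted mean = 82445 / 405 = 203.5679

204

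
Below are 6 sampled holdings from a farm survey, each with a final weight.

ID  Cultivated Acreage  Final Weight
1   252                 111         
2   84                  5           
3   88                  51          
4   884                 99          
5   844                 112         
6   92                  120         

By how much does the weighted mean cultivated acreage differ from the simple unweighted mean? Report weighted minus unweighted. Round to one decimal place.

Unweighted sum = 252 + 84 + 88 + 884 + 844 + 92 = 2244
Unweighted mean = 2244 / 6 = 374
Weighted sum = 252×111 + 84×5 + 88×51 + 884×99 + 844×112 + 92×120
  = 27972 + 420 + 4488 + 87516 + 94528 + 11040 = 225964
Sum of weights = 111 + 5 + 51 + 99 + 112 + 120 = 498
Weighted mean = 225964 / 498 = 453.74297
Difference (weighted minus unweighted) = 79.742972

79.7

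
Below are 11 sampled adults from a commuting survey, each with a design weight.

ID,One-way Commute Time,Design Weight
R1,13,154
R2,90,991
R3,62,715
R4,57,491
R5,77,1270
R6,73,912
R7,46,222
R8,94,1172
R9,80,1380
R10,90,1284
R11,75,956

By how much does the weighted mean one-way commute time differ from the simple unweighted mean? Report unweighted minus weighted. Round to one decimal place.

Unweighted sum = 13 + 90 + 62 + 57 + 77 + 73 + 46 + 94 + 80 + 90 + 75 = 757
Unweighted mean = 757 / 11 = 68.818182
Weighted sum = 745915
Sum of weights = 154 + 991 + 715 + 491 + 1270 + 912 + 222 + 1172 + 1380 + 1284 + 956 = 9547
Weighted mean = 745915 / 9547 = 78.130826
Difference (unweighted minus weighted) = -9.3126446

-9.3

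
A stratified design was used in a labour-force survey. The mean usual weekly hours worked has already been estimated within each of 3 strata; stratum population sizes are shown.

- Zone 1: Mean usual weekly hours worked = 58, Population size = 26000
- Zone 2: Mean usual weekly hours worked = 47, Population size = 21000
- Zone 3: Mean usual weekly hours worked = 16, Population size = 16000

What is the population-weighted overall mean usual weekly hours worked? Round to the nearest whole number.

44

Σ Nₕ·x̄ₕ = 58×26000 + 47×21000 + 16×16000
  = 2751000
Σ Nₕ = 26000 + 21000 + 16000 = 63000
Overall mean = 2751000 / 63000 = 43.666667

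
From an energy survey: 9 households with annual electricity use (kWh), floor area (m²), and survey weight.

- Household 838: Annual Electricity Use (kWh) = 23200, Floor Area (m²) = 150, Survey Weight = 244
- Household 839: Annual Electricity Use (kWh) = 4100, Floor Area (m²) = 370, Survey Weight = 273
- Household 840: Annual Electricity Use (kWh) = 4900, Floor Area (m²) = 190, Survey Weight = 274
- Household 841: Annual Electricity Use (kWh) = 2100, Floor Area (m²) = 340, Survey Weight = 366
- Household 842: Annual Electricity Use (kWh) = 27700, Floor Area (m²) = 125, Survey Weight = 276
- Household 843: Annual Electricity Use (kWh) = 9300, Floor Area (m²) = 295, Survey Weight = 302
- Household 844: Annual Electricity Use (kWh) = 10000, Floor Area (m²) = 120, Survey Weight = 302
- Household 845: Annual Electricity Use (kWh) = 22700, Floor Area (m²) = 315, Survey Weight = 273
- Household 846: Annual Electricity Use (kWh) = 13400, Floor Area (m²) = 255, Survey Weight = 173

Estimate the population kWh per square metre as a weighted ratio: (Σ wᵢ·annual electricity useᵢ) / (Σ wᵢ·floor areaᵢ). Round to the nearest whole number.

Σ wᵢ·y = 30880400
Σ wᵢ·x = 150×244 + 370×273 + 190×274 + 340×366 + 125×276 + 295×302 + 120×302 + 315×273 + 255×173
  = 604050
Ratio = 30880400 / 604050 = 51.122258

51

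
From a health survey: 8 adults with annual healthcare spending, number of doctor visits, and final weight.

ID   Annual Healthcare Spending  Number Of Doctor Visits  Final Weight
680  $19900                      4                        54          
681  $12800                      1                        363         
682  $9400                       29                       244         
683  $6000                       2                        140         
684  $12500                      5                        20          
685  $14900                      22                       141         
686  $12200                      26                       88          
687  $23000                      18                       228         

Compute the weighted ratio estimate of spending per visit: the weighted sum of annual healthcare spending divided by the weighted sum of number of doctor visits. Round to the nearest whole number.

1000

Σ wᵢ·y = 19900×54 + 12800×363 + 9400×244 + 6000×140 + 12500×20 + 14900×141 + 12200×88 + 23000×228
  = 1074600 + 4646400 + 2293600 + 840000 + 250000 + 2100900 + 1073600 + 5244000 = 17523100
Σ wᵢ·x = 17529
Ratio = 17523100 / 17529 = 999.66341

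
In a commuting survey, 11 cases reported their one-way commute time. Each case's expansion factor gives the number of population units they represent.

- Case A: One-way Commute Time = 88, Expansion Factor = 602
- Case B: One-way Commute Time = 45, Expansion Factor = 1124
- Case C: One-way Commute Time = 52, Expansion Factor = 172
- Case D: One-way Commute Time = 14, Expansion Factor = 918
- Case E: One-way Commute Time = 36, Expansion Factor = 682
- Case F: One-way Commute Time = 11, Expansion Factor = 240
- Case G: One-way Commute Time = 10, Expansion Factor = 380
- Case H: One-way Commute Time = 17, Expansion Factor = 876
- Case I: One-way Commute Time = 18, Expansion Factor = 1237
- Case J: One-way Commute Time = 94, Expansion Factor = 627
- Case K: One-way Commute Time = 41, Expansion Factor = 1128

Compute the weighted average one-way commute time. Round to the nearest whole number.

37

Weighted sum = 88×602 + 45×1124 + 52×172 + 14×918 + 36×682 + 11×240 + 10×380 + 17×876 + 18×1237 + 94×627 + 41×1128
  = 298688
Sum of weights = 602 + 1124 + 172 + 918 + 682 + 240 + 380 + 876 + 1237 + 627 + 1128 = 7986
Weighted mean = 298688 / 7986 = 37.401453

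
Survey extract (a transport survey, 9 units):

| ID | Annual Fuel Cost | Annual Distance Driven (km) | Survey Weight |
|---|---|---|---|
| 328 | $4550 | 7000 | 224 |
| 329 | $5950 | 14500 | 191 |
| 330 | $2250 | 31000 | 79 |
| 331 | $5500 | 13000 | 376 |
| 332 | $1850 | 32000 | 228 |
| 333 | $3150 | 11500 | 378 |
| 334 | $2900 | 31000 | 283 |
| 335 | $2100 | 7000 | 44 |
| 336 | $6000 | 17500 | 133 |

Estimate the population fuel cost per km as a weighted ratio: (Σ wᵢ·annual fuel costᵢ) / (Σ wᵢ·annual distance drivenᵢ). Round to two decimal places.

Σ wᵢ·y = 4550×224 + 5950×191 + 2250×79 + 5500×376 + 1850×228 + 3150×378 + 2900×283 + 2100×44 + 6000×133
  = 1019200 + 1136450 + 177750 + 2068000 + 421800 + 1190700 + 820700 + 92400 + 798000 = 7725000
Σ wᵢ·x = 7000×224 + 14500×191 + 31000×79 + 13000×376 + 32000×228 + 11500×378 + 31000×283 + 7000×44 + 17500×133
  = 34726000
Ratio = 7725000 / 34726000 = 0.2224558

0.22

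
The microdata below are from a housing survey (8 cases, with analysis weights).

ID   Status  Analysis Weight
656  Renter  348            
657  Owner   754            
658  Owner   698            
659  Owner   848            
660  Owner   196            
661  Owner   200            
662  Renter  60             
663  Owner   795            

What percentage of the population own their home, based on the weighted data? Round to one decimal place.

89.5

Sum of weights for 'Owner' = 754 + 698 + 848 + 196 + 200 + 795 = 3491
Total weight = 348 + 754 + 698 + 848 + 196 + 200 + 60 + 795 = 3899
Weighted proportion = 3491 / 3899 = 0.89535778 → 89.535778%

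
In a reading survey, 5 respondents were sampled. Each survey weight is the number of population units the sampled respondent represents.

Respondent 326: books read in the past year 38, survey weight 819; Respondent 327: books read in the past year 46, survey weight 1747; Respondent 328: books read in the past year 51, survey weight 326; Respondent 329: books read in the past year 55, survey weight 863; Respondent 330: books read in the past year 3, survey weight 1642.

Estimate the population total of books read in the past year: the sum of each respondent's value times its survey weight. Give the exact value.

180501

Weighted total = 38×819 + 46×1747 + 51×326 + 55×863 + 3×1642
  = 180501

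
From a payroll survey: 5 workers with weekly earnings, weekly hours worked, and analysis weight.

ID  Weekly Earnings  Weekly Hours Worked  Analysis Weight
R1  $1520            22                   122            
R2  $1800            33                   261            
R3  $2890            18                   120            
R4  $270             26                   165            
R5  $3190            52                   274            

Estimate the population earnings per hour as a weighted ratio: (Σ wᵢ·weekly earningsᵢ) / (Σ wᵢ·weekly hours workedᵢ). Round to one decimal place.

Σ wᵢ·y = 1520×122 + 1800×261 + 2890×120 + 270×165 + 3190×274
  = 1920650
Σ wᵢ·x = 22×122 + 33×261 + 18×120 + 26×165 + 52×274
  = 2684 + 8613 + 2160 + 4290 + 14248 = 31995
Ratio = 1920650 / 31995 = 60.029692

60.0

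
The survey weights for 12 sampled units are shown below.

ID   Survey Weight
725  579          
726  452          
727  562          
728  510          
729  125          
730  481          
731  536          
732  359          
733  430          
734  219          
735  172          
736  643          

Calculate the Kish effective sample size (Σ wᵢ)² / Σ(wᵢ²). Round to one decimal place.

Σ wᵢ = 579 + 452 + 562 + 510 + 125 + 481 + 536 + 359 + 430 + 219 + 172 + 643 = 5068
Σ wᵢ² = 2454546
n_eff = 5068² / 2454546 = 25684624 / 2454546 = 10.464104

10.5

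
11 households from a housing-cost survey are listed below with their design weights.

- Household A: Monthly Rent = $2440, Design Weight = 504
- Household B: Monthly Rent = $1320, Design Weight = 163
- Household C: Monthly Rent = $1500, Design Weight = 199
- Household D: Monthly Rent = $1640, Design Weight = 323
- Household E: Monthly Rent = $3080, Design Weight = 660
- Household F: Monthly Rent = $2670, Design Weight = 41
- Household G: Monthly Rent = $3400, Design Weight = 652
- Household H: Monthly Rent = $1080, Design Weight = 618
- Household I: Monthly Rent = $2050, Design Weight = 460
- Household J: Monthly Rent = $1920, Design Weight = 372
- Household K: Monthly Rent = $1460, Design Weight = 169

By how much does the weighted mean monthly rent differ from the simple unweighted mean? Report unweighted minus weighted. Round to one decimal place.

-161.0

Unweighted sum = 2440 + 1320 + 1500 + 1640 + 3080 + 2670 + 3400 + 1080 + 2050 + 1920 + 1460 = 22560
Unweighted mean = 22560 / 11 = 2050.9091
Weighted sum = 9203630
Sum of weights = 504 + 163 + 199 + 323 + 660 + 41 + 652 + 618 + 460 + 372 + 169 = 4161
Weighted mean = 9203630 / 4161 = 2211.8794
Difference (unweighted minus weighted) = -160.97027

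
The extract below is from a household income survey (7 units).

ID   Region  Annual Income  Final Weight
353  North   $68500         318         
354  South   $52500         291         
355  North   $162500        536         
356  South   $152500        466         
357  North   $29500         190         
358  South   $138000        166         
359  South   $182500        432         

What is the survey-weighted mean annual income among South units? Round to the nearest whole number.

South rows: 354, 356, 358, 359
Weighted sum = 52500×291 + 152500×466 + 138000×166 + 182500×432
  = 15277500 + 71065000 + 22908000 + 78840000 = 188090500
Sum of weights = 1355
Weighted mean = 188090500 / 1355 = 138812.18

138812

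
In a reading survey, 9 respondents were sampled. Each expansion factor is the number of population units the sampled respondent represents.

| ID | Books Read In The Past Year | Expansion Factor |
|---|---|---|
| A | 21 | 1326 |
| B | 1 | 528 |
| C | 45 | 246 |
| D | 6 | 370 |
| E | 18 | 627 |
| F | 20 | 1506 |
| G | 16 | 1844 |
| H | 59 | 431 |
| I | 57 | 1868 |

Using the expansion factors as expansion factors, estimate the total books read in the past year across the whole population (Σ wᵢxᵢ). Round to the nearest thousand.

Weighted total = 21×1326 + 1×528 + 45×246 + 6×370 + 18×627 + 20×1506 + 16×1844 + 59×431 + 57×1868
  = 244479

244000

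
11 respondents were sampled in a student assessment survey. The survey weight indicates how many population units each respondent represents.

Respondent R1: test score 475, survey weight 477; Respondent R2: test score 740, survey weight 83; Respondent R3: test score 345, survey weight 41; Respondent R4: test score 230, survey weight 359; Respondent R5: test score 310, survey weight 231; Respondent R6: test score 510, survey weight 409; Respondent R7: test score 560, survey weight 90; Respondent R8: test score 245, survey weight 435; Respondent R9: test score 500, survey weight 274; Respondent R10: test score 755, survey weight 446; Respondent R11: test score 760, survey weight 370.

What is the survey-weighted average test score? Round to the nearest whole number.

Weighted sum = 475×477 + 740×83 + 345×41 + 230×359 + 310×231 + 510×409 + 560×90 + 245×435 + 500×274 + 755×446 + 760×370
  = 226575 + 61420 + 14145 + 82570 + 71610 + 208590 + 50400 + 106575 + 137000 + 336730 + 281200 = 1576815
Sum of weights = 477 + 83 + 41 + 359 + 231 + 409 + 90 + 435 + 274 + 446 + 370 = 3215
Weighted mean = 1576815 / 3215 = 490.45568

490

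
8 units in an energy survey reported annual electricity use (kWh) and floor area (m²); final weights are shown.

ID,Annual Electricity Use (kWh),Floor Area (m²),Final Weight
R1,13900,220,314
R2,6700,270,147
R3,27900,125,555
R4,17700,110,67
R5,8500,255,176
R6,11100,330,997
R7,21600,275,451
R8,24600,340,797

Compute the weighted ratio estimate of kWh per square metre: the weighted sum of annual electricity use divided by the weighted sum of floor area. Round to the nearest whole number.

67

Σ wᵢ·y = 13900×314 + 6700×147 + 27900×555 + 17700×67 + 8500×176 + 11100×997 + 21600×451 + 24600×797
  = 63930400
Σ wᵢ·x = 220×314 + 270×147 + 125×555 + 110×67 + 255×176 + 330×997 + 275×451 + 340×797
  = 954410
Ratio = 63930400 / 954410 = 66.98421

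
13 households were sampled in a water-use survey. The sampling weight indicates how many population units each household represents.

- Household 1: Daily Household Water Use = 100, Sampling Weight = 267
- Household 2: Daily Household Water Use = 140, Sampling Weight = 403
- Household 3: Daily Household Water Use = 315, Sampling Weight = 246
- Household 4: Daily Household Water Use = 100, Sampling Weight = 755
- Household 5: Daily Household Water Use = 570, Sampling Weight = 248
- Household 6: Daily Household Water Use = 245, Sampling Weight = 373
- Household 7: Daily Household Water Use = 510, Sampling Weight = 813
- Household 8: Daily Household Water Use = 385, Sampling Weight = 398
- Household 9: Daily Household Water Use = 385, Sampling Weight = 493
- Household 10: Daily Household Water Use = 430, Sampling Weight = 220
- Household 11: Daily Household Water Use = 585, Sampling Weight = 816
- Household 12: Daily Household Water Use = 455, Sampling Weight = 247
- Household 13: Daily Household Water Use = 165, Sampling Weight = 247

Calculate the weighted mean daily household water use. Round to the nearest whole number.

353

Weighted sum = 1951620
Sum of weights = 5526
Weighted mean = 1951620 / 5526 = 353.17047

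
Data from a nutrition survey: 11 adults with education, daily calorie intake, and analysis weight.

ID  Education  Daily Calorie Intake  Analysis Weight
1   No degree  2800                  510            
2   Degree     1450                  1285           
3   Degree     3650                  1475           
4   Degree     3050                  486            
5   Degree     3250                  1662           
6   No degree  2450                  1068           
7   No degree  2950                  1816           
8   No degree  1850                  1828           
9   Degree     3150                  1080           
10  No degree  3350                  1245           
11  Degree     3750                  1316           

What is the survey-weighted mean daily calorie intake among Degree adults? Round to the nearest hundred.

Degree rows: 2, 3, 4, 5, 9, 11
Weighted sum = 1450×1285 + 3650×1475 + 3050×486 + 3250×1662 + 3150×1080 + 3750×1316
  = 22467800
Sum of weights = 1285 + 1475 + 486 + 1662 + 1080 + 1316 = 7304
Weighted mean = 22467800 / 7304 = 3076.0953

3100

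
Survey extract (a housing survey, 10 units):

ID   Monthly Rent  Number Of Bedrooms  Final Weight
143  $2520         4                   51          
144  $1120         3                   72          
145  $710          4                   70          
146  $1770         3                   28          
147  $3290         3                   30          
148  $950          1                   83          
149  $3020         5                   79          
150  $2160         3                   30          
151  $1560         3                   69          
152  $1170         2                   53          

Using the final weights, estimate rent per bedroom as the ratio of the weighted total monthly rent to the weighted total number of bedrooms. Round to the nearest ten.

550

Σ wᵢ·y = 959000
Σ wᵢ·x = 4×51 + 3×72 + 4×70 + 3×28 + 3×30 + 1×83 + 5×79 + 3×30 + 3×69 + 2×53
  = 204 + 216 + 280 + 84 + 90 + 83 + 395 + 90 + 207 + 106 = 1755
Ratio = 959000 / 1755 = 546.43875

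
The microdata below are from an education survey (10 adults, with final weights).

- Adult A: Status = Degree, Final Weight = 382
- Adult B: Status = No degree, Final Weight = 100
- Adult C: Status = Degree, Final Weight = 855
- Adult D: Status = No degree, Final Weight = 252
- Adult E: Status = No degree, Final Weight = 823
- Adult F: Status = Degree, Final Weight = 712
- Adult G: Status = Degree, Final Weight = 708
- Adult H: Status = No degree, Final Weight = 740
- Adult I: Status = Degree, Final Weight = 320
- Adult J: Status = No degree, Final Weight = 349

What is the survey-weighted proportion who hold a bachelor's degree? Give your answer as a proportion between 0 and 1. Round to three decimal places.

0.568

Sum of weights for 'Degree' = 382 + 855 + 712 + 708 + 320 = 2977
Total weight = 382 + 100 + 855 + 252 + 823 + 712 + 708 + 740 + 320 + 349 = 5241
Weighted proportion = 2977 / 5241 = 0.56802137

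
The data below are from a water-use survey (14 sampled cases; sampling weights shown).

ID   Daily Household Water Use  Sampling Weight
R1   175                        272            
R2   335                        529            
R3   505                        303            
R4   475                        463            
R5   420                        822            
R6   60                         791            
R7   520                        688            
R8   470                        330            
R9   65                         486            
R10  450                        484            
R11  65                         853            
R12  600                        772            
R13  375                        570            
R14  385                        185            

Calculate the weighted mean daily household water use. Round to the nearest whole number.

339

Weighted sum = 2556325
Sum of weights = 7548
Weighted mean = 2556325 / 7548 = 338.67581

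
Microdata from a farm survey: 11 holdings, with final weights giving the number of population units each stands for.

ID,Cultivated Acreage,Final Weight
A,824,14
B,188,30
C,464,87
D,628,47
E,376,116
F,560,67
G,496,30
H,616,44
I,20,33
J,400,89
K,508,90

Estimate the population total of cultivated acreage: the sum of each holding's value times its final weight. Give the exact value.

Weighted total = 824×14 + 188×30 + 464×87 + 628×47 + 376×116 + 560×67 + 496×30 + 616×44 + 20×33 + 400×89 + 508×90
  = 11536 + 5640 + 40368 + 29516 + 43616 + 37520 + 14880 + 27104 + 660 + 35600 + 45720 = 292160

292160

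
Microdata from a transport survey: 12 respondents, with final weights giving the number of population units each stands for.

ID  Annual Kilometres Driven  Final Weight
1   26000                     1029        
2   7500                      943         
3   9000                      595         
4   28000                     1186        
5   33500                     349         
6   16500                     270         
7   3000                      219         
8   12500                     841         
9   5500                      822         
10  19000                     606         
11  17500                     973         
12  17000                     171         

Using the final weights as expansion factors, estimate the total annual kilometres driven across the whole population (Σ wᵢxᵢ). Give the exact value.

135675000

Weighted total = 26000×1029 + 7500×943 + 9000×595 + 28000×1186 + 33500×349 + 16500×270 + 3000×219 + 12500×841 + 5500×822 + 19000×606 + 17500×973 + 17000×171
  = 135675000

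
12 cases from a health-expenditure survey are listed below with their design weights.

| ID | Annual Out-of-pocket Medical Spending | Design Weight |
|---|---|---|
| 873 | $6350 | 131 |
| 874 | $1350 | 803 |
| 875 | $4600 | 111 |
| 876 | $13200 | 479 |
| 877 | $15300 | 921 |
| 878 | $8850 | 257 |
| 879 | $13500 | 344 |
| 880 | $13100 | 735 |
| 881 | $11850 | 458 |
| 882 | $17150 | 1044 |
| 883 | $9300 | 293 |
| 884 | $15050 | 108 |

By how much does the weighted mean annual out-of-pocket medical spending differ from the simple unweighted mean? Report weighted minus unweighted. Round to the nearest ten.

Unweighted sum = 6350 + 1350 + 4600 + 13200 + 15300 + 8850 + 13500 + 13100 + 11850 + 17150 + 9300 + 15050 = 129600
Unweighted mean = 129600 / 12 = 10800
Weighted sum = 6350×131 + 1350×803 + 4600×111 + 13200×479 + 15300×921 + 8850×257 + 13500×344 + 13100×735 + 11850×458 + 17150×1044 + 9300×293 + 15050×108
  = 831850 + 1084050 + 510600 + 6322800 + 14091300 + 2274450 + 4644000 + 9628500 + 5427300 + 17904600 + 2724900 + 1625400 = 67069750
Sum of weights = 131 + 803 + 111 + 479 + 921 + 257 + 344 + 735 + 458 + 1044 + 293 + 108 = 5684
Weighted mean = 67069750 / 5684 = 11799.745
Difference (weighted minus unweighted) = 999.7449

1000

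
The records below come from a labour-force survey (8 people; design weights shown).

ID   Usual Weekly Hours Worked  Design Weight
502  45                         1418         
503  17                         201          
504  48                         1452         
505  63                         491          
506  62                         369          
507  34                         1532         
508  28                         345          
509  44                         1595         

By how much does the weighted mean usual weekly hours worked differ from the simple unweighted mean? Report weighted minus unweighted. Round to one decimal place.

1.0

Unweighted sum = 45 + 17 + 48 + 63 + 62 + 34 + 28 + 44 = 341
Unweighted mean = 341 / 8 = 42.625
Weighted sum = 45×1418 + 17×201 + 48×1452 + 63×491 + 62×369 + 34×1532 + 28×345 + 44×1595
  = 63810 + 3417 + 69696 + 30933 + 22878 + 52088 + 9660 + 70180 = 322662
Sum of weights = 7403
Weighted mean = 322662 / 7403 = 43.585303
Difference (weighted minus unweighted) = 0.96030326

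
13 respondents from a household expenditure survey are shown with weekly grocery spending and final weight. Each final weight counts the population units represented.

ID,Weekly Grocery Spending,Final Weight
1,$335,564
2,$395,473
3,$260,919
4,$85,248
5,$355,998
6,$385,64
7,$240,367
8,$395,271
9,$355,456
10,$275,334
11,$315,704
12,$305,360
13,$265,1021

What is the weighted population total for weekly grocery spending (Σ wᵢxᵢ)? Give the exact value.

2065705

Weighted total = 2065705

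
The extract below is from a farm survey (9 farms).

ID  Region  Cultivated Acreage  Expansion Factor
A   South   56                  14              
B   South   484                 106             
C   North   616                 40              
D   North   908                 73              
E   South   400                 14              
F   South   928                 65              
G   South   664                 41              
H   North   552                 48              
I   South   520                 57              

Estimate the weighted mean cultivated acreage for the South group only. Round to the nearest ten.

South rows: A, B, E, F, G, I
Weighted sum = 56×14 + 484×106 + 400×14 + 928×65 + 664×41 + 520×57
  = 784 + 51304 + 5600 + 60320 + 27224 + 29640 = 174872
Sum of weights = 14 + 106 + 14 + 65 + 41 + 57 = 297
Weighted mean = 174872 / 297 = 588.79461

590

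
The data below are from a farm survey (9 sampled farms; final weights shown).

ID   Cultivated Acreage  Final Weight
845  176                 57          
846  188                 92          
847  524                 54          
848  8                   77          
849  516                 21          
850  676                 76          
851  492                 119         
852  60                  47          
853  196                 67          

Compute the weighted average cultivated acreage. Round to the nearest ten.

Weighted sum = 176×57 + 188×92 + 524×54 + 8×77 + 516×21 + 676×76 + 492×119 + 60×47 + 196×67
  = 192952
Sum of weights = 57 + 92 + 54 + 77 + 21 + 76 + 119 + 47 + 67 = 610
Weighted mean = 192952 / 610 = 316.31475

320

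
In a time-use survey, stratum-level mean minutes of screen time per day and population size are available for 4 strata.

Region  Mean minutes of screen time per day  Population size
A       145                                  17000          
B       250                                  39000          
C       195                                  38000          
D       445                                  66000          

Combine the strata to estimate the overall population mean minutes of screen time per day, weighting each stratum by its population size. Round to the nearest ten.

Σ Nₕ·x̄ₕ = 145×17000 + 250×39000 + 195×38000 + 445×66000
  = 2465000 + 9750000 + 7410000 + 29370000 = 48995000
Σ Nₕ = 160000
Overall mean = 48995000 / 160000 = 306.21875

310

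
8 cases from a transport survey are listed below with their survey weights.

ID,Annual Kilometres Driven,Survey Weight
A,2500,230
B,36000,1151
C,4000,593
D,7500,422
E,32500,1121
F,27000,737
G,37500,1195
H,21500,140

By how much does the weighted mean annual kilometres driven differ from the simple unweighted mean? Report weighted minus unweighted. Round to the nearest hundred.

6100

Unweighted sum = 2500 + 36000 + 4000 + 7500 + 32500 + 27000 + 37500 + 21500 = 168500
Unweighted mean = 168500 / 8 = 21062.5
Weighted sum = 2500×230 + 36000×1151 + 4000×593 + 7500×422 + 32500×1121 + 27000×737 + 37500×1195 + 21500×140
  = 575000 + 41436000 + 2372000 + 3165000 + 36432500 + 19899000 + 44812500 + 3010000 = 151702000
Sum of weights = 230 + 1151 + 593 + 422 + 1121 + 737 + 1195 + 140 = 5589
Weighted mean = 151702000 / 5589 = 27142.959
Difference (weighted minus unweighted) = 6080.4594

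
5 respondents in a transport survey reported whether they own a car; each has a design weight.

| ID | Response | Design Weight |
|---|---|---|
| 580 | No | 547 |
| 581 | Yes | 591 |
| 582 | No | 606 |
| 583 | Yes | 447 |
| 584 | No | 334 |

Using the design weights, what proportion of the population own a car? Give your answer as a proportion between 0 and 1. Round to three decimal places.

0.411

Sum of weights for 'Yes' = 591 + 447 = 1038
Total weight = 547 + 591 + 606 + 447 + 334 = 2525
Weighted proportion = 1038 / 2525 = 0.41108911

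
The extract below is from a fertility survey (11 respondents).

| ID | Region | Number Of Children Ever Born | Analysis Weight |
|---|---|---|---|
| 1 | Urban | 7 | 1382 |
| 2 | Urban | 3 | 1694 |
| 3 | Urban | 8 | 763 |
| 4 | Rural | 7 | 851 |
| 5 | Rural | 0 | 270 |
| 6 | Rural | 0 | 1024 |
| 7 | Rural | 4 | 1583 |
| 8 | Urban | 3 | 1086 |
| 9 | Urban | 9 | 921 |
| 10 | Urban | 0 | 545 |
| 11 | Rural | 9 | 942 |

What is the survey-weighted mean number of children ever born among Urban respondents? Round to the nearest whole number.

Urban rows: 1, 2, 3, 8, 9, 10
Weighted sum = 7×1382 + 3×1694 + 8×763 + 3×1086 + 9×921 + 0×545
  = 9674 + 5082 + 6104 + 3258 + 8289 + 0 = 32407
Sum of weights = 1382 + 1694 + 763 + 1086 + 921 + 545 = 6391
Weighted mean = 32407 / 6391 = 5.0707245

5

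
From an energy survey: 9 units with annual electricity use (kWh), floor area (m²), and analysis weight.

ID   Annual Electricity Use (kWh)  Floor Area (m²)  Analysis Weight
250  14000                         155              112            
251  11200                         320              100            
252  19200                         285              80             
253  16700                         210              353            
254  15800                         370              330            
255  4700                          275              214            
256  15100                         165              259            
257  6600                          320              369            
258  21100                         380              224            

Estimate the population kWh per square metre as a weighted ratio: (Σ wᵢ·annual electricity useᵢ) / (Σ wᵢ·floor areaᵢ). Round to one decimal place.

47.8

Σ wᵢ·y = 14000×112 + 11200×100 + 19200×80 + 16700×353 + 15800×330 + 4700×214 + 15100×259 + 6600×369 + 21100×224
  = 27411600
Σ wᵢ·x = 155×112 + 320×100 + 285×80 + 210×353 + 370×330 + 275×214 + 165×259 + 320×369 + 380×224
  = 17360 + 32000 + 22800 + 74130 + 122100 + 58850 + 42735 + 118080 + 85120 = 573175
Ratio = 27411600 / 573175 = 47.824137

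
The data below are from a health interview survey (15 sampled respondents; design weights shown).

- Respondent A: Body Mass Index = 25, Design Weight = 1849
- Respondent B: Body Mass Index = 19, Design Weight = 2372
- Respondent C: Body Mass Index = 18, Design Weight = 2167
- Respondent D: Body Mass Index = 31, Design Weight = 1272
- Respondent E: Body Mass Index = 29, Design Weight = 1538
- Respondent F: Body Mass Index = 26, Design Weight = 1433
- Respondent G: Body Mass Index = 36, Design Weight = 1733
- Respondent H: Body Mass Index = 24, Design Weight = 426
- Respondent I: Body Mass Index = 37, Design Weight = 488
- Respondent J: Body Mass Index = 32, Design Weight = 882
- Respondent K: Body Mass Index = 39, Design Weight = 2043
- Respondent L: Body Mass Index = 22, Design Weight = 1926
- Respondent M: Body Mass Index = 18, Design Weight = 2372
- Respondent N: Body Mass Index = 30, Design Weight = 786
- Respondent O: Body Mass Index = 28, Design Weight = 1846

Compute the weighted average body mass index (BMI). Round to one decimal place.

Weighted sum = 610496
Sum of weights = 23133
Weighted mean = 610496 / 23133 = 26.390697

26.4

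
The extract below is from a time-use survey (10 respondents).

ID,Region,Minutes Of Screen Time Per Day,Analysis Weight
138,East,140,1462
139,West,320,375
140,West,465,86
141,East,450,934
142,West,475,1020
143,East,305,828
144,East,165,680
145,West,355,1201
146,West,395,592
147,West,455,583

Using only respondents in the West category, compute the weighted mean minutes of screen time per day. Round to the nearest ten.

West rows: 139, 140, 142, 145, 146, 147
Weighted sum = 320×375 + 465×86 + 475×1020 + 355×1201 + 395×592 + 455×583
  = 120000 + 39990 + 484500 + 426355 + 233840 + 265265 = 1569950
Sum of weights = 375 + 86 + 1020 + 1201 + 592 + 583 = 3857
Weighted mean = 1569950 / 3857 = 407.03915

410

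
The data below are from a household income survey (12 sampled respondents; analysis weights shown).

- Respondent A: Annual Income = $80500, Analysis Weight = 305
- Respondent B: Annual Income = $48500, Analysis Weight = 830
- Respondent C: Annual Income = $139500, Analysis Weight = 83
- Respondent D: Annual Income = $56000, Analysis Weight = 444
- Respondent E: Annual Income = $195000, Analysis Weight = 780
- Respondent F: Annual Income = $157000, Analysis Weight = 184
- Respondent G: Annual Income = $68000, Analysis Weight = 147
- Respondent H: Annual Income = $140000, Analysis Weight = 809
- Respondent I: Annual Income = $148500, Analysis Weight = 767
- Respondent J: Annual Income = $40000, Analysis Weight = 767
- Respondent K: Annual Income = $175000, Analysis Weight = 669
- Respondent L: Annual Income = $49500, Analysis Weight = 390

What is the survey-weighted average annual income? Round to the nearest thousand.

111000

Weighted sum = 80500×305 + 48500×830 + 139500×83 + 56000×444 + 195000×780 + 157000×184 + 68000×147 + 140000×809 + 148500×767 + 40000×767 + 175000×669 + 49500×390
  = 24552500 + 40255000 + 11578500 + 24864000 + 152100000 + 28888000 + 9996000 + 113260000 + 113899500 + 30680000 + 117075000 + 19305000 = 686453500
Sum of weights = 305 + 830 + 83 + 444 + 780 + 184 + 147 + 809 + 767 + 767 + 669 + 390 = 6175
Weighted mean = 686453500 / 6175 = 111166.56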